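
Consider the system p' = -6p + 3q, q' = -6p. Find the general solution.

Coefficient matrix A = [[-6, 3], [-6, 0]].
Characteristic polynomial det(A - λI) = λ^2 + 6λ + 18 = 0.
Eigenvalues λ = -3 ± 3i (complex conjugate pair).
For λ=-3+3i: an eigenvector is (1,1) - i(0,-1) = (1, 1 + i).
A real fundamental pair from Re and Im of e^((-3+3i)t)v: X_1 = e^(-3t)(cos(3t)·(1,1) + sin(3t)·(0,-1)), X_2 = e^(-3t)(sin(3t)·(1,1) - cos(3t)·(0,-1)).
General solution: c_1X_1 + c_2X_2.

p(t) = c_1e^(-3t)cos(3t) + c_2e^(-3t)sin(3t), q(t) = -c_1e^(-3t)sin(3t) + c_1e^(-3t)cos(3t) + c_2e^(-3t)sin(3t) + c_2e^(-3t)cos(3t)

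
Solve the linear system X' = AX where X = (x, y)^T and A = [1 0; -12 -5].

x(t) = K_1e^(t), y(t) = -2K_1e^(t) + K_2e^(-5t)

Coefficient matrix A = [[1, 0], [-12, -5]].
Characteristic polynomial det(A - λI) = λ^2 + 4λ - 5 = 0.
Eigenvalues λ = 1, -5.
For λ=1: (A-λI) row 2 is [-12, -6], so an eigenvector is (1, -2).
For λ=-5: (A-λI) row 1 is [6, 0], so an eigenvector is (0, 1).
General solution: K_1e^(t)(1,-2) + K_2e^(-5t)(0,1).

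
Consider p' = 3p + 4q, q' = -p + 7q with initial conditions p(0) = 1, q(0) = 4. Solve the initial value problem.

Coefficient matrix A = [[3, 4], [-1, 7]].
Characteristic polynomial det(A - λI) = λ^2 - 10λ + 25 = 0.
Single eigenvalue λ = 5 with algebraic multiplicity 2.
Eigenvector v = (2,1); generalized eigenvector w with (A-λI)w=v is (3,2).
General solution: e^(5t)[C_1·v + C_2·(t·v + w)].
Applying p(0)=1, q(0)=4 gives C_1=-10, C_2=7.

p(t) = 14te^(5t) + e^(5t), q(t) = 7te^(5t) + 4e^(5t)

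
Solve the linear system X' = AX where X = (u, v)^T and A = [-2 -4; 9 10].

Coefficient matrix A = [[-2, -4], [9, 10]].
Characteristic polynomial det(A - λI) = λ^2 - 8λ + 16 = 0.
Single eigenvalue λ = 4 with algebraic multiplicity 2.
Eigenvector v = (-2,3); generalized eigenvector w with (A-λI)w=v is (-1,2).
General solution: e^(4t)[C_1·v + C_2·(t·v + w)].

u(t) = -2C_1e^(4t) - 2C_2te^(4t) - C_2e^(4t), v(t) = 3C_1e^(4t) + 3C_2te^(4t) + 2C_2e^(4t)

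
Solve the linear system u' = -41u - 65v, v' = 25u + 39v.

Coefficient matrix A = [[-41, -65], [25, 39]].
Characteristic polynomial det(A - λI) = λ^2 + 2λ + 26 = 0.
Eigenvalues λ = -1 ± 5i (complex conjugate pair).
For λ=-1+5i: an eigenvector is (-3,2) - i(-2,1) = (-3 + 2i, 2 - i).
A real fundamental pair from Re and Im of e^((-1+5i)t)v: X_1 = e^(-t)(cos(5t)·(-3,2) + sin(5t)·(-2,1)), X_2 = e^(-t)(sin(5t)·(-3,2) - cos(5t)·(-2,1)).
General solution: C_1X_1 + C_2X_2.

u(t) = -2C_1e^(-t)sin(5t) - 3C_1e^(-t)cos(5t) - 3C_2e^(-t)sin(5t) + 2C_2e^(-t)cos(5t), v(t) = C_1e^(-t)sin(5t) + 2C_1e^(-t)cos(5t) + 2C_2e^(-t)sin(5t) - C_2e^(-t)cos(5t)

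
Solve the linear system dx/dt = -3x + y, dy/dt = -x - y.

Coefficient matrix A = [[-3, 1], [-1, -1]].
Characteristic polynomial det(A - λI) = λ^2 + 4λ + 4 = 0.
Single eigenvalue λ = -2 with algebraic multiplicity 2.
Eigenvector v = (-1,-1); generalized eigenvector w with (A-λI)w=v is (-1,-2).
General solution: e^(-2t)[K_1·v + K_2·(t·v + w)].

x(t) = -K_1e^(-2t) - K_2te^(-2t) - K_2e^(-2t), y(t) = -K_1e^(-2t) - K_2te^(-2t) - 2K_2e^(-2t)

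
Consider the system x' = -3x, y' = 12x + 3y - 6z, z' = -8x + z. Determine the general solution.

x(t) = K_1e^(-3t), y(t) = 3K_2e^(t) + K_3e^(3t), z(t) = 2K_1e^(-3t) + K_2e^(t)

Coefficient matrix A = [[-3, 0, 0], [12, 3, -6], [-8, 0, 1]].
det(A - λI) = 0 gives eigenvalues λ = -3, 1, 3.
For λ=-3: eigenvector (1,0,2).
For λ=1: eigenvector (0,3,1).
For λ=3: eigenvector (0,1,0).
General solution: K_1e^(-3t)(1,0,2) + K_2e^(t)(0,3,1) + K_3e^(3t)(0,1,0).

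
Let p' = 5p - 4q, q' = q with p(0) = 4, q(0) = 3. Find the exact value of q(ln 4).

12

A = [[5,-4],[0,1]]; eigenvalues λ = 5, 1.
Eigenvectors: (-1,0) for λ=5, (1,1) for λ=1.
From the initial condition, c_1 = -1, c_2 = 3.
q(ln 4) = (-1)(4^5)(0) + (3)(4^1)(1) = 12.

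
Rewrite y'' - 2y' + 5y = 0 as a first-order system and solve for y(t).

Let x_1 = y, x_2 = y'. Then x_1' = x_2 and x_2' = -5x_1 + 2x_2.
A = [[0,1],[-5,2]]; det(A-λI) = λ^2 - 2λ + 5.
Eigenvalues λ = 1 ± 2i.

y(t) = K_1e^(t)cos(2t) + K_2e^(t)sin(2t)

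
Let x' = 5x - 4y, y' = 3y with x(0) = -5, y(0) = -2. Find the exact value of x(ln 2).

A = [[5,-4],[0,3]]; eigenvalues λ = 3, 5.
Eigenvectors: (-2,-1) for λ=3, (-1,0) for λ=5.
From the initial condition, c_1 = 2, c_2 = 1.
x(ln 2) = (2)(2^3)(-2) + (1)(2^5)(-1) = -64.

-64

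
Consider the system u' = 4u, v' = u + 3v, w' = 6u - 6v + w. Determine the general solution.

Coefficient matrix A = [[4, 0, 0], [1, 3, 0], [6, -6, 1]].
det(A - λI) = 0 gives eigenvalues λ = 4, 3, 1.
For λ=4: eigenvector (1,1,0).
For λ=3: eigenvector (0,1,-3).
For λ=1: eigenvector (0,0,1).
General solution: C_1e^(4t)(1,1,0) + C_2e^(3t)(0,1,-3) + C_3e^(t)(0,0,1).

u(t) = C_1e^(4t), v(t) = C_1e^(4t) + C_2e^(3t), w(t) = -3C_2e^(3t) + C_3e^(t)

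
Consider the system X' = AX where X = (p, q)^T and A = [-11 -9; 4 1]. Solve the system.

Coefficient matrix A = [[-11, -9], [4, 1]].
Characteristic polynomial det(A - λI) = λ^2 + 10λ + 25 = 0.
Single eigenvalue λ = -5 with algebraic multiplicity 2.
Eigenvector v = (-3,2); generalized eigenvector w with (A-λI)w=v is (-1,1).
General solution: e^(-5t)[c_1·v + c_2·(t·v + w)].

p(t) = -3c_1e^(-5t) - 3c_2te^(-5t) - c_2e^(-5t), q(t) = 2c_1e^(-5t) + 2c_2te^(-5t) + c_2e^(-5t)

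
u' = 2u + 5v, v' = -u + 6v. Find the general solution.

Coefficient matrix A = [[2, 5], [-1, 6]].
Characteristic polynomial det(A - λI) = λ^2 - 8λ + 17 = 0.
Eigenvalues λ = 4 ± i (complex conjugate pair).
For λ=4+i: an eigenvector is (-1,0) - i(2,1) = (-1 - 2i, 0 - i).
A real fundamental pair from Re and Im of e^((4+i)t)v: X_1 = e^(4t)(cos(t)·(-1,0) + sin(t)·(2,1)), X_2 = e^(4t)(sin(t)·(-1,0) - cos(t)·(2,1)).
General solution: c_1X_1 + c_2X_2.

u(t) = 2c_1e^(4t)sin(t) - c_1e^(4t)cos(t) - c_2e^(4t)sin(t) - 2c_2e^(4t)cos(t), v(t) = c_1e^(4t)sin(t) - c_2e^(4t)cos(t)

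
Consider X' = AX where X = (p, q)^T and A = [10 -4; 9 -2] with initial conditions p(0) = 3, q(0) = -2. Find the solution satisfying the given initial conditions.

Coefficient matrix A = [[10, -4], [9, -2]].
Characteristic polynomial det(A - λI) = λ^2 - 8λ + 16 = 0.
Single eigenvalue λ = 4 with algebraic multiplicity 2.
Eigenvector v = (2,3); generalized eigenvector w with (A-λI)w=v is (1,1).
General solution: e^(4t)[K_1·v + K_2·(t·v + w)].
Applying p(0)=3, q(0)=-2 gives K_1=-5, K_2=13.

p(t) = 26te^(4t) + 3e^(4t), q(t) = 39te^(4t) - 2e^(4t)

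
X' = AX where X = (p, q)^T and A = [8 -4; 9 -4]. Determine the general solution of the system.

p(t) = -2K_1e^(2t) - 2K_2te^(2t) + K_2e^(2t), q(t) = -3K_1e^(2t) - 3K_2te^(2t) + 2K_2e^(2t)

Coefficient matrix A = [[8, -4], [9, -4]].
Characteristic polynomial det(A - λI) = λ^2 - 4λ + 4 = 0.
Single eigenvalue λ = 2 with algebraic multiplicity 2.
Eigenvector v = (-2,-3); generalized eigenvector w with (A-λI)w=v is (1,2).
General solution: e^(2t)[K_1·v + K_2·(t·v + w)].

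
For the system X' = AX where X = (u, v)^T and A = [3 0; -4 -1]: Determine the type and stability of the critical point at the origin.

saddle

A = [[3,0],[-4,-1]]; det(A-λI) = λ^2 - 2λ - 3.
λ = -1, 3: opposite signs.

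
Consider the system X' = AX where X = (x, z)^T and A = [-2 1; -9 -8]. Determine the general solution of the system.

Coefficient matrix A = [[-2, 1], [-9, -8]].
Characteristic polynomial det(A - λI) = λ^2 + 10λ + 25 = 0.
Single eigenvalue λ = -5 with algebraic multiplicity 2.
Eigenvector v = (-1,3); generalized eigenvector w with (A-λI)w=v is (0,-1).
General solution: e^(-5t)[K_1·v + K_2·(t·v + w)].

x(t) = -K_1e^(-5t) - K_2te^(-5t), z(t) = 3K_1e^(-5t) + 3K_2te^(-5t) - K_2e^(-5t)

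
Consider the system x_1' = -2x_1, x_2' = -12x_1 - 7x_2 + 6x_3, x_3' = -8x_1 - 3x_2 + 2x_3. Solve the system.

x_1(t) = c_1e^(-2t), x_2(t) = 2c_2e^(-4t) - c_3e^(-t), x_3(t) = 2c_1e^(-2t) + c_2e^(-4t) - c_3e^(-t)

Coefficient matrix A = [[-2, 0, 0], [-12, -7, 6], [-8, -3, 2]].
det(A - λI) = 0 gives eigenvalues λ = -2, -4, -1.
For λ=-2: eigenvector (1,0,2).
For λ=-4: eigenvector (0,2,1).
For λ=-1: eigenvector (0,-1,-1).
General solution: c_1e^(-2t)(1,0,2) + c_2e^(-4t)(0,2,1) + c_3e^(-t)(0,-1,-1).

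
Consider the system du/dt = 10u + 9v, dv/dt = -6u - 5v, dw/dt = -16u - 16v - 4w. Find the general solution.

Coefficient matrix A = [[10, 9, 0], [-6, -5, 0], [-16, -16, -4]].
det(A - λI) = 0 gives eigenvalues λ = 1, 4, -4.
For λ=1: eigenvector (-1,1,0).
For λ=4: eigenvector (3,-2,-2).
For λ=-4: eigenvector (0,0,1).
General solution: c_1e^(t)(-1,1,0) + c_2e^(4t)(3,-2,-2) + c_3e^(-4t)(0,0,1).

u(t) = -c_1e^(t) + 3c_2e^(4t), v(t) = c_1e^(t) - 2c_2e^(4t), w(t) = -2c_2e^(4t) + c_3e^(-4t)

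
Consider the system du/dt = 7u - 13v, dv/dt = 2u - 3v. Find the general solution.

Coefficient matrix A = [[7, -13], [2, -3]].
Characteristic polynomial det(A - λI) = λ^2 - 4λ + 5 = 0.
Eigenvalues λ = 2 ± i (complex conjugate pair).
For λ=2+i: an eigenvector is (3,1) - i(2,1) = (3 - 2i, 1 - i).
A real fundamental pair from Re and Im of e^((2+i)t)v: X_1 = e^(2t)(cos(t)·(3,1) + sin(t)·(2,1)), X_2 = e^(2t)(sin(t)·(3,1) - cos(t)·(2,1)).
General solution: C_1X_1 + C_2X_2.

u(t) = 2C_1e^(2t)sin(t) + 3C_1e^(2t)cos(t) + 3C_2e^(2t)sin(t) - 2C_2e^(2t)cos(t), v(t) = C_1e^(2t)sin(t) + C_1e^(2t)cos(t) + C_2e^(2t)sin(t) - C_2e^(2t)cos(t)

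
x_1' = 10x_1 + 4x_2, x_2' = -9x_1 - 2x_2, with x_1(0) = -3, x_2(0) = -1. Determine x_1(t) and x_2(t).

x_1(t) = -22te^(4t) - 3e^(4t), x_2(t) = 33te^(4t) - e^(4t)

Coefficient matrix A = [[10, 4], [-9, -2]].
Characteristic polynomial det(A - λI) = λ^2 - 8λ + 16 = 0.
Single eigenvalue λ = 4 with algebraic multiplicity 2.
Eigenvector v = (2,-3); generalized eigenvector w with (A-λI)w=v is (1,-1).
General solution: e^(4t)[C_1·v + C_2·(t·v + w)].
Applying x_1(0)=-3, x_2(0)=-1 gives C_1=4, C_2=-11.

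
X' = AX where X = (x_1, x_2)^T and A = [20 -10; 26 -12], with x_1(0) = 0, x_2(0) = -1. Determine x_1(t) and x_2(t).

Coefficient matrix A = [[20, -10], [26, -12]].
Characteristic polynomial det(A - λI) = λ^2 - 8λ + 20 = 0.
Eigenvalues λ = 4 ± 2i (complex conjugate pair).
For λ=4+2i: an eigenvector is (-2,-3) - i(-1,-2) = (-2 + i, -3 + 2i).
A real fundamental pair from Re and Im of e^((4+2i)t)v: X_1 = e^(4t)(cos(2t)·(-2,-3) + sin(2t)·(-1,-2)), X_2 = e^(4t)(sin(2t)·(-2,-3) - cos(2t)·(-1,-2)).
General solution: C_1X_1 + C_2X_2.
Applying x_1(0)=0, x_2(0)=-1 gives C_1=-1, C_2=-2.

x_1(t) = 5e^(4t)sin(2t), x_2(t) = 8e^(4t)sin(2t) - e^(4t)cos(2t)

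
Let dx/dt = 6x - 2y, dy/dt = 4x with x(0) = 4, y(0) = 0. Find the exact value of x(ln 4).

1984

A = [[6,-2],[4,0]]; eigenvalues λ = 4, 2.
Eigenvectors: (1,1) for λ=4, (1,2) for λ=2.
From the initial condition, c_1 = 8, c_2 = -4.
x(ln 4) = (8)(4^4)(1) + (-4)(4^2)(1) = 1984.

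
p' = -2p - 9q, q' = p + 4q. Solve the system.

Coefficient matrix A = [[-2, -9], [1, 4]].
Characteristic polynomial det(A - λI) = λ^2 - 2λ + 1 = 0.
Single eigenvalue λ = 1 with algebraic multiplicity 2.
Eigenvector v = (3,-1); generalized eigenvector w with (A-λI)w=v is (2,-1).
General solution: e^(t)[c_1·v + c_2·(t·v + w)].

p(t) = 3c_1e^(t) + 3c_2te^(t) + 2c_2e^(t), q(t) = -c_1e^(t) - c_2te^(t) - c_2e^(t)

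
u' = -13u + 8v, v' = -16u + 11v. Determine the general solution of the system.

u(t) = K_1e^(-5t) + K_2e^(3t), v(t) = K_1e^(-5t) + 2K_2e^(3t)

Coefficient matrix A = [[-13, 8], [-16, 11]].
Characteristic polynomial det(A - λI) = λ^2 + 2λ - 15 = 0.
Eigenvalues λ = -5, 3.
For λ=-5: (A-λI) row 1 is [-8, 8], so an eigenvector is (1, 1).
For λ=3: (A-λI) row 1 is [-16, 8], so an eigenvector is (1, 2).
General solution: K_1e^(-5t)(1,1) + K_2e^(3t)(1,2).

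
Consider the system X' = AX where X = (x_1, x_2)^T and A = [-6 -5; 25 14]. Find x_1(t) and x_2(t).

Coefficient matrix A = [[-6, -5], [25, 14]].
Characteristic polynomial det(A - λI) = λ^2 - 8λ + 41 = 0.
Eigenvalues λ = 4 ± 5i (complex conjugate pair).
For λ=4+5i: an eigenvector is (-1,2) - i(0,-1) = (-1, 2 + i).
A real fundamental pair from Re and Im of e^((4+5i)t)v: X_1 = e^(4t)(cos(5t)·(-1,2) + sin(5t)·(0,-1)), X_2 = e^(4t)(sin(5t)·(-1,2) - cos(5t)·(0,-1)).
General solution: K_1X_1 + K_2X_2.

x_1(t) = -K_1e^(4t)cos(5t) - K_2e^(4t)sin(5t), x_2(t) = -K_1e^(4t)sin(5t) + 2K_1e^(4t)cos(5t) + 2K_2e^(4t)sin(5t) + K_2e^(4t)cos(5t)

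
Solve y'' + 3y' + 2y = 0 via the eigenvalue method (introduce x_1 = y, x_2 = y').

y(t) = K_1e^(-t) + K_2e^(-2t)

Let x_1 = y, x_2 = y'. Then x_1' = x_2 and x_2' = -2x_1 - 3x_2.
A = [[0,1],[-2,-3]]; det(A-λI) = λ^2 + 3λ + 2.
Eigenvalues λ = -1, -2 with eigenvectors (1,-1), (1,-2).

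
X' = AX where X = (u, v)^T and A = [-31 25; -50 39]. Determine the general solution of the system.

Coefficient matrix A = [[-31, 25], [-50, 39]].
Characteristic polynomial det(A - λI) = λ^2 - 8λ + 41 = 0.
Eigenvalues λ = 4 ± 5i (complex conjugate pair).
For λ=4+5i: an eigenvector is (1,1) - i(-2,-3) = (1 + 2i, 1 + 3i).
A real fundamental pair from Re and Im of e^((4+5i)t)v: X_1 = e^(4t)(cos(5t)·(1,1) + sin(5t)·(-2,-3)), X_2 = e^(4t)(sin(5t)·(1,1) - cos(5t)·(-2,-3)).
General solution: c_1X_1 + c_2X_2.

u(t) = -2c_1e^(4t)sin(5t) + c_1e^(4t)cos(5t) + c_2e^(4t)sin(5t) + 2c_2e^(4t)cos(5t), v(t) = -3c_1e^(4t)sin(5t) + c_1e^(4t)cos(5t) + c_2e^(4t)sin(5t) + 3c_2e^(4t)cos(5t)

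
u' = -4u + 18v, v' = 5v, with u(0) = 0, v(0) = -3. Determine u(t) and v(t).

Coefficient matrix A = [[-4, 18], [0, 5]].
Characteristic polynomial det(A - λI) = λ^2 - λ - 20 = 0.
Eigenvalues λ = 5, -4.
For λ=5: (A-λI) row 1 is [-9, 18], so an eigenvector is (-2, -1).
For λ=-4: (A-λI) row 1 is [0, 18], so an eigenvector is (-1, 0).
General solution: c_1e^(5t)(-2,-1) + c_2e^(-4t)(-1,0).
Applying u(0)=0, v(0)=-3 gives c_1=3, c_2=-6.

u(t) = -6e^(5t) + 6e^(-4t), v(t) = -3e^(5t)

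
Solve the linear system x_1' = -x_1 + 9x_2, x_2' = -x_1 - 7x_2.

Coefficient matrix A = [[-1, 9], [-1, -7]].
Characteristic polynomial det(A - λI) = λ^2 + 8λ + 16 = 0.
Single eigenvalue λ = -4 with algebraic multiplicity 2.
Eigenvector v = (-3,1); generalized eigenvector w with (A-λI)w=v is (-1,0).
General solution: e^(-4t)[C_1·v + C_2·(t·v + w)].

x_1(t) = -3C_1e^(-4t) - 3C_2te^(-4t) - C_2e^(-4t), x_2(t) = C_1e^(-4t) + C_2te^(-4t)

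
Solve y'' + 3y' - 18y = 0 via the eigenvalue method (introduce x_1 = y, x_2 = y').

Let x_1 = y, x_2 = y'. Then x_1' = x_2 and x_2' = 18x_1 - 3x_2.
A = [[0,1],[18,-3]]; det(A-λI) = λ^2 + 3λ - 18.
Eigenvalues λ = -6, 3 with eigenvectors (1,-6), (1,3).

y(t) = C_1e^(-6t) + C_2e^(3t)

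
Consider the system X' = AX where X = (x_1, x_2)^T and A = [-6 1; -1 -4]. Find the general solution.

Coefficient matrix A = [[-6, 1], [-1, -4]].
Characteristic polynomial det(A - λI) = λ^2 + 10λ + 25 = 0.
Single eigenvalue λ = -5 with algebraic multiplicity 2.
Eigenvector v = (-1,-1); generalized eigenvector w with (A-λI)w=v is (1,0).
General solution: e^(-5t)[K_1·v + K_2·(t·v + w)].

x_1(t) = -K_1e^(-5t) - K_2te^(-5t) + K_2e^(-5t), x_2(t) = -K_1e^(-5t) - K_2te^(-5t)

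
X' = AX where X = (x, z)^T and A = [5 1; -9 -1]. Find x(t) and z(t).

Coefficient matrix A = [[5, 1], [-9, -1]].
Characteristic polynomial det(A - λI) = λ^2 - 4λ + 4 = 0.
Single eigenvalue λ = 2 with algebraic multiplicity 2.
Eigenvector v = (1,-3); generalized eigenvector w with (A-λI)w=v is (1,-2).
General solution: e^(2t)[C_1·v + C_2·(t·v + w)].

x(t) = C_1e^(2t) + C_2te^(2t) + C_2e^(2t), z(t) = -3C_1e^(2t) - 3C_2te^(2t) - 2C_2e^(2t)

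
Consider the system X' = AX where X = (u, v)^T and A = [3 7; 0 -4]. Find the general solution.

u(t) = -C_1e^(-4t) + C_2e^(3t), v(t) = C_1e^(-4t)

Coefficient matrix A = [[3, 7], [0, -4]].
Characteristic polynomial det(A - λI) = λ^2 + λ - 12 = 0.
Eigenvalues λ = -4, 3.
For λ=-4: (A-λI) row 1 is [7, 7], so an eigenvector is (-1, 1).
For λ=3: (A-λI) row 1 is [0, 7], so an eigenvector is (1, 0).
General solution: C_1e^(-4t)(-1,1) + C_2e^(3t)(1,0).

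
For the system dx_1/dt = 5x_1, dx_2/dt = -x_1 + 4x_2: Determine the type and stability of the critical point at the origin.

A = [[5,0],[-1,4]]; det(A-λI) = λ^2 - 9λ + 20.
λ = 4, 5: both positive.

unstable node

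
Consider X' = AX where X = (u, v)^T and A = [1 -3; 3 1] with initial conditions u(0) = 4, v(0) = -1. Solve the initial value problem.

u(t) = e^(t)sin(3t) + 4e^(t)cos(3t), v(t) = 4e^(t)sin(3t) - e^(t)cos(3t)

Coefficient matrix A = [[1, -3], [3, 1]].
Characteristic polynomial det(A - λI) = λ^2 - 2λ + 10 = 0.
Eigenvalues λ = 1 ± 3i (complex conjugate pair).
For λ=1+3i: an eigenvector is (0,1) - i(-1,0) = (0 + i, 1).
A real fundamental pair from Re and Im of e^((1+3i)t)v: X_1 = e^(t)(cos(3t)·(0,1) + sin(3t)·(-1,0)), X_2 = e^(t)(sin(3t)·(0,1) - cos(3t)·(-1,0)).
General solution: C_1X_1 + C_2X_2.
Applying u(0)=4, v(0)=-1 gives C_1=-1, C_2=4.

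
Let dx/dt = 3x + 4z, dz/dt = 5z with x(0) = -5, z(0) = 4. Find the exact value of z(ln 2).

A = [[3,4],[0,5]]; eigenvalues λ = 3, 5.
Eigenvectors: (1,0) for λ=3, (2,1) for λ=5.
From the initial condition, c_1 = -13, c_2 = 4.
z(ln 2) = (-13)(2^3)(0) + (4)(2^5)(1) = 128.

128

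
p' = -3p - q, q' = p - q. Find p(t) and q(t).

p(t) = -C_1e^(-2t) - C_2te^(-2t) - C_2e^(-2t), q(t) = C_1e^(-2t) + C_2te^(-2t) + 2C_2e^(-2t)

Coefficient matrix A = [[-3, -1], [1, -1]].
Characteristic polynomial det(A - λI) = λ^2 + 4λ + 4 = 0.
Single eigenvalue λ = -2 with algebraic multiplicity 2.
Eigenvector v = (-1,1); generalized eigenvector w with (A-λI)w=v is (-1,2).
General solution: e^(-2t)[C_1·v + C_2·(t·v + w)].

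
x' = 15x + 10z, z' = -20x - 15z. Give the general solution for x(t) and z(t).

x(t) = -c_1e^(5t) - c_2e^(-5t), z(t) = c_1e^(5t) + 2c_2e^(-5t)

Coefficient matrix A = [[15, 10], [-20, -15]].
Characteristic polynomial det(A - λI) = λ^2 - 25 = 0.
Eigenvalues λ = 5, -5.
For λ=5: (A-λI) row 1 is [10, 10], so an eigenvector is (-1, 1).
For λ=-5: (A-λI) row 1 is [20, 10], so an eigenvector is (-1, 2).
General solution: c_1e^(5t)(-1,1) + c_2e^(-5t)(-1,2).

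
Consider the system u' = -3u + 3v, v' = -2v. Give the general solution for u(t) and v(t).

Coefficient matrix A = [[-3, 3], [0, -2]].
Characteristic polynomial det(A - λI) = λ^2 + 5λ + 6 = 0.
Eigenvalues λ = -2, -3.
For λ=-2: (A-λI) row 1 is [-1, 3], so an eigenvector is (3, 1).
For λ=-3: (A-λI) row 1 is [0, 3], so an eigenvector is (1, 0).
General solution: K_1e^(-2t)(3,1) + K_2e^(-3t)(1,0).

u(t) = 3K_1e^(-2t) + K_2e^(-3t), v(t) = K_1e^(-2t)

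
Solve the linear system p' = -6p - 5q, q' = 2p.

p(t) = -c_1e^(-3t)sin(t) + 2c_1e^(-3t)cos(t) + 2c_2e^(-3t)sin(t) + c_2e^(-3t)cos(t), q(t) = c_1e^(-3t)sin(t) - c_1e^(-3t)cos(t) - c_2e^(-3t)sin(t) - c_2e^(-3t)cos(t)

Coefficient matrix A = [[-6, -5], [2, 0]].
Characteristic polynomial det(A - λI) = λ^2 + 6λ + 10 = 0.
Eigenvalues λ = -3 ± i (complex conjugate pair).
For λ=-3+i: an eigenvector is (2,-1) - i(-1,1) = (2 + i, -1 - i).
A real fundamental pair from Re and Im of e^((-3+i)t)v: X_1 = e^(-3t)(cos(t)·(2,-1) + sin(t)·(-1,1)), X_2 = e^(-3t)(sin(t)·(2,-1) - cos(t)·(-1,1)).
General solution: c_1X_1 + c_2X_2.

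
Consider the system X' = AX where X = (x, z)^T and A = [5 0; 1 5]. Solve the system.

x(t) = c_2e^(5t), z(t) = c_1e^(5t) + c_2te^(5t) + 2c_2e^(5t)

Coefficient matrix A = [[5, 0], [1, 5]].
Characteristic polynomial det(A - λI) = λ^2 - 10λ + 25 = 0.
Single eigenvalue λ = 5 with algebraic multiplicity 2.
Eigenvector v = (0,1); generalized eigenvector w with (A-λI)w=v is (1,2).
General solution: e^(5t)[c_1·v + c_2·(t·v + w)].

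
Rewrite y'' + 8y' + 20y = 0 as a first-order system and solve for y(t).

y(t) = c_1e^(-4t)cos(2t) + c_2e^(-4t)sin(2t)

Let x_1 = y, x_2 = y'. Then x_1' = x_2 and x_2' = -20x_1 - 8x_2.
A = [[0,1],[-20,-8]]; det(A-λI) = λ^2 + 8λ + 20.
Eigenvalues λ = -4 ± 2i.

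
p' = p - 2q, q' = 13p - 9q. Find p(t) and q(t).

p(t) = -K_1e^(-4t)sin(t) - K_1e^(-4t)cos(t) - K_2e^(-4t)sin(t) + K_2e^(-4t)cos(t), q(t) = -3K_1e^(-4t)sin(t) - 2K_1e^(-4t)cos(t) - 2K_2e^(-4t)sin(t) + 3K_2e^(-4t)cos(t)

Coefficient matrix A = [[1, -2], [13, -9]].
Characteristic polynomial det(A - λI) = λ^2 + 8λ + 17 = 0.
Eigenvalues λ = -4 ± i (complex conjugate pair).
For λ=-4+i: an eigenvector is (-1,-2) - i(-1,-3) = (-1 + i, -2 + 3i).
A real fundamental pair from Re and Im of e^((-4+i)t)v: X_1 = e^(-4t)(cos(t)·(-1,-2) + sin(t)·(-1,-3)), X_2 = e^(-4t)(sin(t)·(-1,-2) - cos(t)·(-1,-3)).
General solution: K_1X_1 + K_2X_2.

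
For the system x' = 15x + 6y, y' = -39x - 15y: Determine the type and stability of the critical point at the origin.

A = [[15,6],[-39,-15]]; det(A-λI) = λ^2 + 9.
λ = 0 ± 3i: zero real part.

center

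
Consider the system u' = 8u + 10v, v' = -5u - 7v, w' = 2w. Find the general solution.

Coefficient matrix A = [[8, 10, 0], [-5, -7, 0], [0, 0, 2]].
det(A - λI) = 0 gives eigenvalues λ = -2, 3, 2.
For λ=-2: eigenvector (1,-1,0).
For λ=3: eigenvector (2,-1,0).
For λ=2: eigenvector (0,0,1).
General solution: K_1e^(-2t)(1,-1,0) + K_2e^(3t)(2,-1,0) + K_3e^(2t)(0,0,1).

u(t) = K_1e^(-2t) + 2K_2e^(3t), v(t) = -K_1e^(-2t) - K_2e^(3t), w(t) = K_3e^(2t)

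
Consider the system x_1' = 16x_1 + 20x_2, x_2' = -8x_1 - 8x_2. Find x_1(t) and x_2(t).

x_1(t) = c_1e^(4t)sin(4t) + 2c_1e^(4t)cos(4t) + 2c_2e^(4t)sin(4t) - c_2e^(4t)cos(4t), x_2(t) = -c_1e^(4t)sin(4t) - c_1e^(4t)cos(4t) - c_2e^(4t)sin(4t) + c_2e^(4t)cos(4t)

Coefficient matrix A = [[16, 20], [-8, -8]].
Characteristic polynomial det(A - λI) = λ^2 - 8λ + 32 = 0.
Eigenvalues λ = 4 ± 4i (complex conjugate pair).
For λ=4+4i: an eigenvector is (2,-1) - i(1,-1) = (2 - i, -1 + i).
A real fundamental pair from Re and Im of e^((4+4i)t)v: X_1 = e^(4t)(cos(4t)·(2,-1) + sin(4t)·(1,-1)), X_2 = e^(4t)(sin(4t)·(2,-1) - cos(4t)·(1,-1)).
General solution: c_1X_1 + c_2X_2.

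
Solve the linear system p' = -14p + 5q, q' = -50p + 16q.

p(t) = K_1e^(t)sin(5t) - K_2e^(t)cos(5t), q(t) = 3K_1e^(t)sin(5t) + K_1e^(t)cos(5t) + K_2e^(t)sin(5t) - 3K_2e^(t)cos(5t)

Coefficient matrix A = [[-14, 5], [-50, 16]].
Characteristic polynomial det(A - λI) = λ^2 - 2λ + 26 = 0.
Eigenvalues λ = 1 ± 5i (complex conjugate pair).
For λ=1+5i: an eigenvector is (0,1) - i(1,3) = (0 - i, 1 - 3i).
A real fundamental pair from Re and Im of e^((1+5i)t)v: X_1 = e^(t)(cos(5t)·(0,1) + sin(5t)·(1,3)), X_2 = e^(t)(sin(5t)·(0,1) - cos(5t)·(1,3)).
General solution: K_1X_1 + K_2X_2.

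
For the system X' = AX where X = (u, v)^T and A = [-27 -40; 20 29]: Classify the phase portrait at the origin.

unstable spiral

A = [[-27,-40],[20,29]]; det(A-λI) = λ^2 - 2λ + 17.
λ = 1 ± 4i: positive real part.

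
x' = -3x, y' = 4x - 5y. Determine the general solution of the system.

x(t) = -C_1e^(-3t), y(t) = -2C_1e^(-3t) - C_2e^(-5t)

Coefficient matrix A = [[-3, 0], [4, -5]].
Characteristic polynomial det(A - λI) = λ^2 + 8λ + 15 = 0.
Eigenvalues λ = -3, -5.
For λ=-3: (A-λI) row 2 is [4, -2], so an eigenvector is (-1, -2).
For λ=-5: (A-λI) row 1 is [2, 0], so an eigenvector is (0, -1).
General solution: C_1e^(-3t)(-1,-2) + C_2e^(-5t)(0,-1).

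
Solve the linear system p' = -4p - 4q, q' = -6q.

Coefficient matrix A = [[-4, -4], [0, -6]].
Characteristic polynomial det(A - λI) = λ^2 + 10λ + 24 = 0.
Eigenvalues λ = -6, -4.
For λ=-6: (A-λI) row 1 is [2, -4], so an eigenvector is (-2, -1).
For λ=-4: (A-λI) row 1 is [0, -4], so an eigenvector is (1, 0).
General solution: c_1e^(-6t)(-2,-1) + c_2e^(-4t)(1,0).

p(t) = -2c_1e^(-6t) + c_2e^(-4t), q(t) = -c_1e^(-6t)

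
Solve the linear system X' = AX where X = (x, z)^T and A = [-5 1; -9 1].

Coefficient matrix A = [[-5, 1], [-9, 1]].
Characteristic polynomial det(A - λI) = λ^2 + 4λ + 4 = 0.
Single eigenvalue λ = -2 with algebraic multiplicity 2.
Eigenvector v = (1,3); generalized eigenvector w with (A-λI)w=v is (-1,-2).
General solution: e^(-2t)[c_1·v + c_2·(t·v + w)].

x(t) = c_1e^(-2t) + c_2te^(-2t) - c_2e^(-2t), z(t) = 3c_1e^(-2t) + 3c_2te^(-2t) - 2c_2e^(-2t)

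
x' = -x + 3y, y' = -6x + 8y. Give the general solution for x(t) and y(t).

Coefficient matrix A = [[-1, 3], [-6, 8]].
Characteristic polynomial det(A - λI) = λ^2 - 7λ + 10 = 0.
Eigenvalues λ = 5, 2.
For λ=5: (A-λI) row 1 is [-6, 3], so an eigenvector is (-1, -2).
For λ=2: (A-λI) row 1 is [-3, 3], so an eigenvector is (1, 1).
General solution: c_1e^(5t)(-1,-2) + c_2e^(2t)(1,1).

x(t) = -c_1e^(5t) + c_2e^(2t), y(t) = -2c_1e^(5t) + c_2e^(2t)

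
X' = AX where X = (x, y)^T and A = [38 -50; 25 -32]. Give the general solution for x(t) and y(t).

x(t) = 3K_1e^(3t)sin(5t) - K_1e^(3t)cos(5t) - K_2e^(3t)sin(5t) - 3K_2e^(3t)cos(5t), y(t) = 2K_1e^(3t)sin(5t) - K_1e^(3t)cos(5t) - K_2e^(3t)sin(5t) - 2K_2e^(3t)cos(5t)

Coefficient matrix A = [[38, -50], [25, -32]].
Characteristic polynomial det(A - λI) = λ^2 - 6λ + 34 = 0.
Eigenvalues λ = 3 ± 5i (complex conjugate pair).
For λ=3+5i: an eigenvector is (-1,-1) - i(3,2) = (-1 - 3i, -1 - 2i).
A real fundamental pair from Re and Im of e^((3+5i)t)v: X_1 = e^(3t)(cos(5t)·(-1,-1) + sin(5t)·(3,2)), X_2 = e^(3t)(sin(5t)·(-1,-1) - cos(5t)·(3,2)).
General solution: K_1X_1 + K_2X_2.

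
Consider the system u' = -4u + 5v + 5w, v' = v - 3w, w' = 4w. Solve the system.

Coefficient matrix A = [[-4, 5, 5], [0, 1, -3], [0, 0, 4]].
det(A - λI) = 0 gives eigenvalues λ = 4, 1, -4.
For λ=4: eigenvector (0,-1,1).
For λ=1: eigenvector (1,1,0).
For λ=-4: eigenvector (1,0,0).
General solution: K_1e^(4t)(0,-1,1) + K_2e^(t)(1,1,0) + K_3e^(-4t)(1,0,0).

u(t) = K_2e^(t) + K_3e^(-4t), v(t) = -K_1e^(4t) + K_2e^(t), w(t) = K_1e^(4t)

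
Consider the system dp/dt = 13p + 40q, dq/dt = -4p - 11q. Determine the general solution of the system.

Coefficient matrix A = [[13, 40], [-4, -11]].
Characteristic polynomial det(A - λI) = λ^2 - 2λ + 17 = 0.
Eigenvalues λ = 1 ± 4i (complex conjugate pair).
For λ=1+4i: an eigenvector is (3,-1) - i(-1,0) = (3 + i, -1).
A real fundamental pair from Re and Im of e^((1+4i)t)v: X_1 = e^(t)(cos(4t)·(3,-1) + sin(4t)·(-1,0)), X_2 = e^(t)(sin(4t)·(3,-1) - cos(4t)·(-1,0)).
General solution: K_1X_1 + K_2X_2.

p(t) = -K_1e^(t)sin(4t) + 3K_1e^(t)cos(4t) + 3K_2e^(t)sin(4t) + K_2e^(t)cos(4t), q(t) = -K_1e^(t)cos(4t) - K_2e^(t)sin(4t)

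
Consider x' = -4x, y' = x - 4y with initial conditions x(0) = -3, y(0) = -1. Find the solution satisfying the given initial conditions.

x(t) = -3e^(-4t), y(t) = -3te^(-4t) - e^(-4t)

Coefficient matrix A = [[-4, 0], [1, -4]].
Characteristic polynomial det(A - λI) = λ^2 + 8λ + 16 = 0.
Single eigenvalue λ = -4 with algebraic multiplicity 2.
Eigenvector v = (0,-1); generalized eigenvector w with (A-λI)w=v is (-1,1).
General solution: e^(-4t)[c_1·v + c_2·(t·v + w)].
Applying x(0)=-3, y(0)=-1 gives c_1=4, c_2=3.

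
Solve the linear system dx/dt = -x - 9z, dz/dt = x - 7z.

Coefficient matrix A = [[-1, -9], [1, -7]].
Characteristic polynomial det(A - λI) = λ^2 + 8λ + 16 = 0.
Single eigenvalue λ = -4 with algebraic multiplicity 2.
Eigenvector v = (-3,-1); generalized eigenvector w with (A-λI)w=v is (-1,0).
General solution: e^(-4t)[K_1·v + K_2·(t·v + w)].

x(t) = -3K_1e^(-4t) - 3K_2te^(-4t) - K_2e^(-4t), z(t) = -K_1e^(-4t) - K_2te^(-4t)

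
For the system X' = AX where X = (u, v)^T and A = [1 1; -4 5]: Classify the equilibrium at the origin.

A = [[1,1],[-4,5]]; det(A-λI) = λ^2 - 6λ + 9.
repeated λ = 3 with a single eigenvector.

unstable improper node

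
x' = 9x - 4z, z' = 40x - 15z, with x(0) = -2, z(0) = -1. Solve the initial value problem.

Coefficient matrix A = [[9, -4], [40, -15]].
Characteristic polynomial det(A - λI) = λ^2 + 6λ + 25 = 0.
Eigenvalues λ = -3 ± 4i (complex conjugate pair).
For λ=-3+4i: an eigenvector is (-1,-3) - i(0,-1) = (-1, -3 + i).
A real fundamental pair from Re and Im of e^((-3+4i)t)v: X_1 = e^(-3t)(cos(4t)·(-1,-3) + sin(4t)·(0,-1)), X_2 = e^(-3t)(sin(4t)·(-1,-3) - cos(4t)·(0,-1)).
General solution: C_1X_1 + C_2X_2.
Applying x(0)=-2, z(0)=-1 gives C_1=2, C_2=5.

x(t) = -5e^(-3t)sin(4t) - 2e^(-3t)cos(4t), z(t) = -17e^(-3t)sin(4t) - e^(-3t)cos(4t)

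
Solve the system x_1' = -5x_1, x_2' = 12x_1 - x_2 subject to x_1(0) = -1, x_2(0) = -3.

Coefficient matrix A = [[-5, 0], [12, -1]].
Characteristic polynomial det(A - λI) = λ^2 + 6λ + 5 = 0.
Eigenvalues λ = -5, -1.
For λ=-5: (A-λI) row 2 is [12, 4], so an eigenvector is (1, -3).
For λ=-1: (A-λI) row 1 is [-4, 0], so an eigenvector is (0, 1).
General solution: C_1e^(-5t)(1,-3) + C_2e^(-t)(0,1).
Applying x_1(0)=-1, x_2(0)=-3 gives C_1=-1, C_2=-6.

x_1(t) = -e^(-5t), x_2(t) = -6e^(-t) + 3e^(-5t)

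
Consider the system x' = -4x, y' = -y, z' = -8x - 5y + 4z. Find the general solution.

x(t) = C_3e^(-4t), y(t) = C_2e^(-t), z(t) = C_1e^(4t) + C_2e^(-t) + C_3e^(-4t)

Coefficient matrix A = [[-4, 0, 0], [0, -1, 0], [-8, -5, 4]].
det(A - λI) = 0 gives eigenvalues λ = 4, -1, -4.
For λ=4: eigenvector (0,0,1).
For λ=-1: eigenvector (0,1,1).
For λ=-4: eigenvector (1,0,1).
General solution: C_1e^(4t)(0,0,1) + C_2e^(-t)(0,1,1) + C_3e^(-4t)(1,0,1).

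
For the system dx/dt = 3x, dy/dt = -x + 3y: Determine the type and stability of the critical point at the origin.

unstable improper node

A = [[3,0],[-1,3]]; det(A-λI) = λ^2 - 6λ + 9.
repeated λ = 3 with a single eigenvector.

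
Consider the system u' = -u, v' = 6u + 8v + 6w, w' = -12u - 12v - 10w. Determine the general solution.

Coefficient matrix A = [[-1, 0, 0], [6, 8, 6], [-12, -12, -10]].
det(A - λI) = 0 gives eigenvalues λ = 2, -1, -4.
For λ=2: eigenvector (0,1,-1).
For λ=-1: eigenvector (1,2,-4).
For λ=-4: eigenvector (0,-1,2).
General solution: K_1e^(2t)(0,1,-1) + K_2e^(-t)(1,2,-4) + K_3e^(-4t)(0,-1,2).

u(t) = K_2e^(-t), v(t) = K_1e^(2t) + 2K_2e^(-t) - K_3e^(-4t), w(t) = -K_1e^(2t) - 4K_2e^(-t) + 2K_3e^(-4t)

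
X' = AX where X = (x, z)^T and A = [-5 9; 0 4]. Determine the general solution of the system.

Coefficient matrix A = [[-5, 9], [0, 4]].
Characteristic polynomial det(A - λI) = λ^2 + λ - 20 = 0.
Eigenvalues λ = -5, 4.
For λ=-5: (A-λI) row 1 is [0, 9], so an eigenvector is (-1, 0).
For λ=4: (A-λI) row 1 is [-9, 9], so an eigenvector is (1, 1).
General solution: c_1e^(-5t)(-1,0) + c_2e^(4t)(1,1).

x(t) = -c_1e^(-5t) + c_2e^(4t), z(t) = c_2e^(4t)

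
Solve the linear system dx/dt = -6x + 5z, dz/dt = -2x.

Coefficient matrix A = [[-6, 5], [-2, 0]].
Characteristic polynomial det(A - λI) = λ^2 + 6λ + 10 = 0.
Eigenvalues λ = -3 ± i (complex conjugate pair).
For λ=-3+i: an eigenvector is (-1,-1) - i(-2,-1) = (-1 + 2i, -1 + i).
A real fundamental pair from Re and Im of e^((-3+i)t)v: X_1 = e^(-3t)(cos(t)·(-1,-1) + sin(t)·(-2,-1)), X_2 = e^(-3t)(sin(t)·(-1,-1) - cos(t)·(-2,-1)).
General solution: C_1X_1 + C_2X_2.

x(t) = -2C_1e^(-3t)sin(t) - C_1e^(-3t)cos(t) - C_2e^(-3t)sin(t) + 2C_2e^(-3t)cos(t), z(t) = -C_1e^(-3t)sin(t) - C_1e^(-3t)cos(t) - C_2e^(-3t)sin(t) + C_2e^(-3t)cos(t)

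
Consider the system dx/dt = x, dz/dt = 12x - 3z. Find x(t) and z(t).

Coefficient matrix A = [[1, 0], [12, -3]].
Characteristic polynomial det(A - λI) = λ^2 + 2λ - 3 = 0.
Eigenvalues λ = -3, 1.
For λ=-3: (A-λI) row 1 is [4, 0], so an eigenvector is (0, -1).
For λ=1: (A-λI) row 2 is [12, -4], so an eigenvector is (1, 3).
General solution: C_1e^(-3t)(0,-1) + C_2e^(t)(1,3).

x(t) = C_2e^(t), z(t) = -C_1e^(-3t) + 3C_2e^(t)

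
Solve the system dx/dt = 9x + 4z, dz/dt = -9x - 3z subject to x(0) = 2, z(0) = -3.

x(t) = 2e^(3t), z(t) = -3e^(3t)

Coefficient matrix A = [[9, 4], [-9, -3]].
Characteristic polynomial det(A - λI) = λ^2 - 6λ + 9 = 0.
Single eigenvalue λ = 3 with algebraic multiplicity 2.
Eigenvector v = (-2,3); generalized eigenvector w with (A-λI)w=v is (1,-2).
General solution: e^(3t)[C_1·v + C_2·(t·v + w)].
Applying x(0)=2, z(0)=-3 gives C_1=-1, C_2=0.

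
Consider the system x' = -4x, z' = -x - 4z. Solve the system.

Coefficient matrix A = [[-4, 0], [-1, -4]].
Characteristic polynomial det(A - λI) = λ^2 + 8λ + 16 = 0.
Single eigenvalue λ = -4 with algebraic multiplicity 2.
Eigenvector v = (0,-1); generalized eigenvector w with (A-λI)w=v is (1,2).
General solution: e^(-4t)[C_1·v + C_2·(t·v + w)].

x(t) = C_2e^(-4t), z(t) = -C_1e^(-4t) - C_2te^(-4t) + 2C_2e^(-4t)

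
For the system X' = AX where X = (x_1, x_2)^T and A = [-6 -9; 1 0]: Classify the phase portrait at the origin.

stable improper node

A = [[-6,-9],[1,0]]; det(A-λI) = λ^2 + 6λ + 9.
repeated λ = -3 with a single eigenvector.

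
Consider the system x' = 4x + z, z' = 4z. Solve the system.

Coefficient matrix A = [[4, 1], [0, 4]].
Characteristic polynomial det(A - λI) = λ^2 - 8λ + 16 = 0.
Single eigenvalue λ = 4 with algebraic multiplicity 2.
Eigenvector v = (-1,0); generalized eigenvector w with (A-λI)w=v is (-3,-1).
General solution: e^(4t)[C_1·v + C_2·(t·v + w)].

x(t) = -C_1e^(4t) - C_2te^(4t) - 3C_2e^(4t), z(t) = -C_2e^(4t)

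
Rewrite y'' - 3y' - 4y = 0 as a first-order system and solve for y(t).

y(t) = K_1e^(-t) + K_2e^(4t)

Let x_1 = y, x_2 = y'. Then x_1' = x_2 and x_2' = 4x_1 + 3x_2.
A = [[0,1],[4,3]]; det(A-λI) = λ^2 - 3λ - 4.
Eigenvalues λ = -1, 4 with eigenvectors (1,-1), (1,4).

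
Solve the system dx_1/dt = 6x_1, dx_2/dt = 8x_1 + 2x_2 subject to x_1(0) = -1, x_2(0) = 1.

Coefficient matrix A = [[6, 0], [8, 2]].
Characteristic polynomial det(A - λI) = λ^2 - 8λ + 12 = 0.
Eigenvalues λ = 6, 2.
For λ=6: (A-λI) row 2 is [8, -4], so an eigenvector is (-1, -2).
For λ=2: (A-λI) row 1 is [4, 0], so an eigenvector is (0, 1).
General solution: c_1e^(6t)(-1,-2) + c_2e^(2t)(0,1).
Applying x_1(0)=-1, x_2(0)=1 gives c_1=1, c_2=3.

x_1(t) = -e^(6t), x_2(t) = -2e^(6t) + 3e^(2t)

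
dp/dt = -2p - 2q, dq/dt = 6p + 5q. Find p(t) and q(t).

p(t) = -2K_1e^(t) + K_2e^(2t), q(t) = 3K_1e^(t) - 2K_2e^(2t)

Coefficient matrix A = [[-2, -2], [6, 5]].
Characteristic polynomial det(A - λI) = λ^2 - 3λ + 2 = 0.
Eigenvalues λ = 1, 2.
For λ=1: (A-λI) row 1 is [-3, -2], so an eigenvector is (-2, 3).
For λ=2: (A-λI) row 1 is [-4, -2], so an eigenvector is (1, -2).
General solution: K_1e^(t)(-2,3) + K_2e^(2t)(1,-2).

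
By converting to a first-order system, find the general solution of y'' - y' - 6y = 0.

y(t) = K_1e^(-2t) + K_2e^(3t)

Let x_1 = y, x_2 = y'. Then x_1' = x_2 and x_2' = 6x_1 + x_2.
A = [[0,1],[6,1]]; det(A-λI) = λ^2 - λ - 6.
Eigenvalues λ = -2, 3 with eigenvectors (1,-2), (1,3).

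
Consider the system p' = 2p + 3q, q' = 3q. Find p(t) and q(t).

Coefficient matrix A = [[2, 3], [0, 3]].
Characteristic polynomial det(A - λI) = λ^2 - 5λ + 6 = 0.
Eigenvalues λ = 3, 2.
For λ=3: (A-λI) row 1 is [-1, 3], so an eigenvector is (3, 1).
For λ=2: (A-λI) row 1 is [0, 3], so an eigenvector is (-1, 0).
General solution: c_1e^(3t)(3,1) + c_2e^(2t)(-1,0).

p(t) = 3c_1e^(3t) - c_2e^(2t), q(t) = c_1e^(3t)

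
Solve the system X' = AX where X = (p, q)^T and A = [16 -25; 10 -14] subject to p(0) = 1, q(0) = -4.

p(t) = 23e^(t)sin(5t) + e^(t)cos(5t), q(t) = 14e^(t)sin(5t) - 4e^(t)cos(5t)

Coefficient matrix A = [[16, -25], [10, -14]].
Characteristic polynomial det(A - λI) = λ^2 - 2λ + 26 = 0.
Eigenvalues λ = 1 ± 5i (complex conjugate pair).
For λ=1+5i: an eigenvector is (-2,-1) - i(-1,-1) = (-2 + i, -1 + i).
A real fundamental pair from Re and Im of e^((1+5i)t)v: X_1 = e^(t)(cos(5t)·(-2,-1) + sin(5t)·(-1,-1)), X_2 = e^(t)(sin(5t)·(-2,-1) - cos(5t)·(-1,-1)).
General solution: C_1X_1 + C_2X_2.
Applying p(0)=1, q(0)=-4 gives C_1=-5, C_2=-9.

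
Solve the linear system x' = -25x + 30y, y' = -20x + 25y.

Coefficient matrix A = [[-25, 30], [-20, 25]].
Characteristic polynomial det(A - λI) = λ^2 - 25 = 0.
Eigenvalues λ = 5, -5.
For λ=5: (A-λI) row 1 is [-30, 30], so an eigenvector is (1, 1).
For λ=-5: (A-λI) row 1 is [-20, 30], so an eigenvector is (-3, -2).
General solution: K_1e^(5t)(1,1) + K_2e^(-5t)(-3,-2).

x(t) = K_1e^(5t) - 3K_2e^(-5t), y(t) = K_1e^(5t) - 2K_2e^(-5t)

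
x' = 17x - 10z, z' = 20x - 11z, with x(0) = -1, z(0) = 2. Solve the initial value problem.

Coefficient matrix A = [[17, -10], [20, -11]].
Characteristic polynomial det(A - λI) = λ^2 - 6λ + 13 = 0.
Eigenvalues λ = 3 ± 2i (complex conjugate pair).
For λ=3+2i: an eigenvector is (-1,-1) - i(-2,-3) = (-1 + 2i, -1 + 3i).
A real fundamental pair from Re and Im of e^((3+2i)t)v: X_1 = e^(3t)(cos(2t)·(-1,-1) + sin(2t)·(-2,-3)), X_2 = e^(3t)(sin(2t)·(-1,-1) - cos(2t)·(-2,-3)).
General solution: C_1X_1 + C_2X_2.
Applying x(0)=-1, z(0)=2 gives C_1=7, C_2=3.

x(t) = -17e^(3t)sin(2t) - e^(3t)cos(2t), z(t) = -24e^(3t)sin(2t) + 2e^(3t)cos(2t)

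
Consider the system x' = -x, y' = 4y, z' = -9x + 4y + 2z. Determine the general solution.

x(t) = c_3e^(-t), y(t) = c_2e^(4t), z(t) = c_1e^(2t) + 2c_2e^(4t) + 3c_3e^(-t)

Coefficient matrix A = [[-1, 0, 0], [0, 4, 0], [-9, 4, 2]].
det(A - λI) = 0 gives eigenvalues λ = 2, 4, -1.
For λ=2: eigenvector (0,0,1).
For λ=4: eigenvector (0,1,2).
For λ=-1: eigenvector (1,0,3).
General solution: c_1e^(2t)(0,0,1) + c_2e^(4t)(0,1,2) + c_3e^(-t)(1,0,3).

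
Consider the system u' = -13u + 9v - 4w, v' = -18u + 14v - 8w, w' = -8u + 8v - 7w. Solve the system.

u(t) = -K_1e^(-4t) - K_2e^(-3t) + K_3e^(t), v(t) = -K_1e^(-4t) - 2K_2e^(-3t) + 2K_3e^(t), w(t) = -2K_2e^(-3t) + K_3e^(t)

Coefficient matrix A = [[-13, 9, -4], [-18, 14, -8], [-8, 8, -7]].
det(A - λI) = 0 gives eigenvalues λ = -4, -3, 1.
For λ=-4: eigenvector (-1,-1,0).
For λ=-3: eigenvector (-1,-2,-2).
For λ=1: eigenvector (1,2,1).
General solution: K_1e^(-4t)(-1,-1,0) + K_2e^(-3t)(-1,-2,-2) + K_3e^(t)(1,2,1).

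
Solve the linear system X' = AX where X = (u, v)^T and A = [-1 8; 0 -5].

Coefficient matrix A = [[-1, 8], [0, -5]].
Characteristic polynomial det(A - λI) = λ^2 + 6λ + 5 = 0.
Eigenvalues λ = -5, -1.
For λ=-5: (A-λI) row 1 is [4, 8], so an eigenvector is (2, -1).
For λ=-1: (A-λI) row 1 is [0, 8], so an eigenvector is (1, 0).
General solution: C_1e^(-5t)(2,-1) + C_2e^(-t)(1,0).

u(t) = 2C_1e^(-5t) + C_2e^(-t), v(t) = -C_1e^(-5t)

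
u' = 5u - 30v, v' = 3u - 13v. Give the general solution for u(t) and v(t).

Coefficient matrix A = [[5, -30], [3, -13]].
Characteristic polynomial det(A - λI) = λ^2 + 8λ + 25 = 0.
Eigenvalues λ = -4 ± 3i (complex conjugate pair).
For λ=-4+3i: an eigenvector is (-1,0) - i(-3,-1) = (-1 + 3i, 0 + i).
A real fundamental pair from Re and Im of e^((-4+3i)t)v: X_1 = e^(-4t)(cos(3t)·(-1,0) + sin(3t)·(-3,-1)), X_2 = e^(-4t)(sin(3t)·(-1,0) - cos(3t)·(-3,-1)).
General solution: K_1X_1 + K_2X_2.

u(t) = -3K_1e^(-4t)sin(3t) - K_1e^(-4t)cos(3t) - K_2e^(-4t)sin(3t) + 3K_2e^(-4t)cos(3t), v(t) = -K_1e^(-4t)sin(3t) + K_2e^(-4t)cos(3t)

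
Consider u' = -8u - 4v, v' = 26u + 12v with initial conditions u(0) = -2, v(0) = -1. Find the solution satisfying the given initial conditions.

Coefficient matrix A = [[-8, -4], [26, 12]].
Characteristic polynomial det(A - λI) = λ^2 - 4λ + 8 = 0.
Eigenvalues λ = 2 ± 2i (complex conjugate pair).
For λ=2+2i: an eigenvector is (-1,3) - i(-1,2) = (-1 + i, 3 - 2i).
A real fundamental pair from Re and Im of e^((2+2i)t)v: X_1 = e^(2t)(cos(2t)·(-1,3) + sin(2t)·(-1,2)), X_2 = e^(2t)(sin(2t)·(-1,3) - cos(2t)·(-1,2)).
General solution: c_1X_1 + c_2X_2.
Applying u(0)=-2, v(0)=-1 gives c_1=-5, c_2=-7.

u(t) = 12e^(2t)sin(2t) - 2e^(2t)cos(2t), v(t) = -31e^(2t)sin(2t) - e^(2t)cos(2t)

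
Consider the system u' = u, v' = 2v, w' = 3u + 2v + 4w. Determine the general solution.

Coefficient matrix A = [[1, 0, 0], [0, 2, 0], [3, 2, 4]].
det(A - λI) = 0 gives eigenvalues λ = 2, 4, 1.
For λ=2: eigenvector (0,-1,1).
For λ=4: eigenvector (0,0,1).
For λ=1: eigenvector (1,0,-1).
General solution: K_1e^(2t)(0,-1,1) + K_2e^(4t)(0,0,1) + K_3e^(t)(1,0,-1).

u(t) = K_3e^(t), v(t) = -K_1e^(2t), w(t) = K_1e^(2t) + K_2e^(4t) - K_3e^(t)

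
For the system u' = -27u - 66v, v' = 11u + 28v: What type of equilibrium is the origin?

A = [[-27,-66],[11,28]]; det(A-λI) = λ^2 - λ - 30.
λ = 6, -5: opposite signs.

saddle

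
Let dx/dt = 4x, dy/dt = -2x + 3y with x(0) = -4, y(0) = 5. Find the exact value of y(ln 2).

A = [[4,0],[-2,3]]; eigenvalues λ = 3, 4.
Eigenvectors: (0,-1) for λ=3, (1,-2) for λ=4.
From the initial condition, c_1 = 3, c_2 = -4.
y(ln 2) = (3)(2^3)(-1) + (-4)(2^4)(-2) = 104.

104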